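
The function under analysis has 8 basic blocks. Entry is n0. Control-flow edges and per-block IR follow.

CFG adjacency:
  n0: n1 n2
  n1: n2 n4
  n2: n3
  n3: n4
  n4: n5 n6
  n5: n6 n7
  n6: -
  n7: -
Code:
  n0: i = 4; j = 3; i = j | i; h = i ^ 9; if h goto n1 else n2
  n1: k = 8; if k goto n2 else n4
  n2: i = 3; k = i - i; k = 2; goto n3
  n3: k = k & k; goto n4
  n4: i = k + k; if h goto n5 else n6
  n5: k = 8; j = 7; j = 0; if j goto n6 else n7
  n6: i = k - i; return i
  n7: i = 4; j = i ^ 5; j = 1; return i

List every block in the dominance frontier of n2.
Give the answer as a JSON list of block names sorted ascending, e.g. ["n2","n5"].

Answer: ["n4"]

Analysis:
idom tree: n1←n0 n2←n0 n3←n2 n4←n0 n5←n4 n6←n4 n7←n5
Join-block Dom:
  n2: preds {n0,n1}: {n0} ∩ {n0,n1} = {n0}; idom=n0
  n4: preds {n1,n3}: {n0,n1} ∩ {n0,n2,n3} = {n0}; idom=n0
  n6: preds {n4,n5}: {n0,n4} ∩ {n0,n4,n5} = {n0,n4}; idom=n4

Frontier:
  join n2 pred n0: · stop@n0
  join n2 pred n1: n1 stop@n0
  join n4 pred n1: n1 stop@n0
  join n4 pred n3: n3→n2 stop@n0
  join n6 pred n4: · stop@n4
  join n6 pred n5: n5 stop@n4
  DF(n0)=∅
  DF(n1)={n2,n4}
  DF(n2)={n4}
  DF(n3)={n4}
  DF(n4)=∅
  DF(n5)={n6}
  DF(n6)=∅
  DF(n7)=∅

DF(n2) = ["n4"]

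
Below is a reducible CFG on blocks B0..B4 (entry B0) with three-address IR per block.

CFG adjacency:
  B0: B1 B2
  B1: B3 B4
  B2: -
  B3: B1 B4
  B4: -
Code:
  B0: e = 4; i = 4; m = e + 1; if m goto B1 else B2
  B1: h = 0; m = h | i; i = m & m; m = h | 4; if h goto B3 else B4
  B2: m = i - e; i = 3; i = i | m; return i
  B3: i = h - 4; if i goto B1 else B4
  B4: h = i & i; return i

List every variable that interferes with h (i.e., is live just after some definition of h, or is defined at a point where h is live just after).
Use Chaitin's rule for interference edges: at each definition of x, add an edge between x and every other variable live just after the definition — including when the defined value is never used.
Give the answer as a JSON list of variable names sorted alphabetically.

Block summaries:
  B0: {e,i,m} / ∅
  B1: {h,i,m} / {i}
  B2: {i,m} / {e,i}
  B3: {i} / {h}
  B4: {h} / {i}

Live sets:
  B0: in=∅ out={e,i}
  B1: in={i} out={h,i}
  B2: in={e,i} out=∅
  B3: in={h} out={i}
  B4: in={i} out=∅

Conflict graph:
  e↔{i,m}
  h↔{i,m}
  i↔{e,h,m}
  m↔{e,h,i}

N(h) = ["i", "m"]

Answer: ["i", "m"]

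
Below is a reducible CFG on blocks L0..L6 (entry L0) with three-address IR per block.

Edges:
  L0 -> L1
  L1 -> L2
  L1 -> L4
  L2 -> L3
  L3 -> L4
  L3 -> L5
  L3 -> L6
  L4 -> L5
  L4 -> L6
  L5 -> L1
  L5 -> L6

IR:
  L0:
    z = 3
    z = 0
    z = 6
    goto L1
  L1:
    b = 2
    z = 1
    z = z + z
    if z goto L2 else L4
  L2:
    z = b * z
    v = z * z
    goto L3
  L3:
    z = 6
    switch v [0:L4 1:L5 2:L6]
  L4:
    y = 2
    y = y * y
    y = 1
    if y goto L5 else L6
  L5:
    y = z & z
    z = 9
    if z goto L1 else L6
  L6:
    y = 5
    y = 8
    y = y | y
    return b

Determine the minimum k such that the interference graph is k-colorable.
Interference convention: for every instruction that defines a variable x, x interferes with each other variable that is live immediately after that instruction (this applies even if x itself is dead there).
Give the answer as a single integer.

Answer: 3

Derivation:
Block summaries:
  L0: def={z} ue=∅
  L1: def={b,z} ue=∅
  L2: def={v,z} ue={b,z}
  L3: def={z} ue={v}
  L4: def={y} ue=∅
  L5: def={y,z} ue={z}
  L6: def={y} ue={b}

Liveness:
  L0: in=∅ out=∅
  L1: in=∅ out={b,z}
  L2: in={b,z} out={b,v}
  L3: in={b,v} out={b,z}
  L4: in={b,z} out={b,z}
  L5: in={b,z} out={b}
  L6: in={b} out=∅

Interfere edges:
  b↔{v,y,z}
  v↔{b,z}
  y↔{b,z}
  z↔{b,v,y}

Colouring:
  {b,v,z} pairwise interfere (3-clique) ⇒ χ ≥ 3
  assign b→R0 v→R2 y→R2 z→R1 — no edge inside a register ⇒ χ ≤ 3
  χ = 3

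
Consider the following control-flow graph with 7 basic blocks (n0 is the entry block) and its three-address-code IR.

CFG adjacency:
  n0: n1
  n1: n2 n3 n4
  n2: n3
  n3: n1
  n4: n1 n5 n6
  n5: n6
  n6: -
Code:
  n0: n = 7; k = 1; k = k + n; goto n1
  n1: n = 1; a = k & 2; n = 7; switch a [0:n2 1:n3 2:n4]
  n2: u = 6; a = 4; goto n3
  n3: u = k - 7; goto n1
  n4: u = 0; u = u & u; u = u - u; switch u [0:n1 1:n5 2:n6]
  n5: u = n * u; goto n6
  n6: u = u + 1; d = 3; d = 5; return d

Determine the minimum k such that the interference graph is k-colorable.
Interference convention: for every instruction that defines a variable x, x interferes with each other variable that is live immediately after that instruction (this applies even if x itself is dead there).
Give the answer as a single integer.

Answer: 3

Derivation:
Block summaries:
  n0: def={k,n} ue=∅
  n1: def={a,n} ue={k}
  n2: def={a,u} ue=∅
  n3: def={u} ue={k}
  n4: def={u} ue=∅
  n5: def={u} ue={n,u}
  n6: def={d,u} ue={u}

Liveness:
  live n0: ∅→{k}
  live n1: {k}→{k,n}
  live n2: {k}→{k}
  live n3: {k}→{k}
  live n4: {k,n}→{k,n,u}
  live n5: {n,u}→{u}
  live n6: {u}→∅

Interfere edges:
  a: {k,n}
  d: ∅
  k: {a,n,u}
  n: {a,k,u}
  u: {k,n}

Chromatic number:
  lower bound: {a,k,n} mutually conflict ⇒ χ ≥ 3
  3-colouring: R0={d,k}  R1={n}  R2={a,u}
  χ = 3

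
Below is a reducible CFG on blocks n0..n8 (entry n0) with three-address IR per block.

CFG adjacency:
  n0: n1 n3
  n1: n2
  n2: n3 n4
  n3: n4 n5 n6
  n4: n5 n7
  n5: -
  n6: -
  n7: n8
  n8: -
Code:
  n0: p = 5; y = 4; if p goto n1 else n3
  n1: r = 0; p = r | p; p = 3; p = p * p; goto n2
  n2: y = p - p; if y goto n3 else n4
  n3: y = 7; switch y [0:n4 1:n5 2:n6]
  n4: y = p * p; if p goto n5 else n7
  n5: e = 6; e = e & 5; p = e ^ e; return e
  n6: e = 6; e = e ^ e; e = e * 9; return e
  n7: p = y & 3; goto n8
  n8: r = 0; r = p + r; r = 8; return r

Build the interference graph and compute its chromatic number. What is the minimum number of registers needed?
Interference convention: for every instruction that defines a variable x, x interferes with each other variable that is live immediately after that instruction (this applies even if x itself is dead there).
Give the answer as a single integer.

Per-block:
  n0: {p,y} / ∅
  n1: {p,r} / {p}
  n2: {y} / {p}
  n3: {y} / ∅
  n4: {y} / {p}
  n5: {e,p} / ∅
  n6: {e} / ∅
  n7: {p} / {y}
  n8: {r} / {p}

Live sets:
  n0 li=∅ lo={p}
  n1 li={p} lo={p}
  n2 li={p} lo={p}
  n3 li={p} lo={p}
  n4 li={p} lo={y}
  n5 li=∅ lo=∅
  n6 li=∅ lo=∅
  n7 li={y} lo={p}
  n8 li={p} lo=∅

Conflict graph:
  e↔{p}
  p↔{e,r,y}
  r↔{p}
  y↔{p}

Colouring:
  {e,p} pairwise interfere (2-clique) ⇒ χ ≥ 2
  2-colouring: R0={p}  R1={e,r,y}
  χ = 2

Answer: 2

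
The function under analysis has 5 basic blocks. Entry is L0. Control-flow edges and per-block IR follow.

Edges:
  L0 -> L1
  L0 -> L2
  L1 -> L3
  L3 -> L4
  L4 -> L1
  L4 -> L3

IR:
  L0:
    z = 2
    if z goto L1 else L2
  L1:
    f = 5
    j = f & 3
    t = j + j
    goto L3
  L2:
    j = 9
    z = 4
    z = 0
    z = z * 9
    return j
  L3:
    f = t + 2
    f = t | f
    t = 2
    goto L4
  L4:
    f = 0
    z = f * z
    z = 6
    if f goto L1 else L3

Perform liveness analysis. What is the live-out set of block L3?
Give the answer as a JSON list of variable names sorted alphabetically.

Answer: ["t", "z"]

Analysis:
Per-block:
  L0 def {z} use ∅
  L1 def {f,j,t} use ∅
  L2 def {j,z} use ∅
  L3 def {f,t} use {t}
  L4 def {f,z} use {z}

Live sets:
  live L0: ∅→{z}
  live L1: {z}→{t,z}
  live L2: ∅→∅
  live L3: {t,z}→{t,z}
  live L4: {t,z}→{t,z}

live-out(L3) = ["t", "z"]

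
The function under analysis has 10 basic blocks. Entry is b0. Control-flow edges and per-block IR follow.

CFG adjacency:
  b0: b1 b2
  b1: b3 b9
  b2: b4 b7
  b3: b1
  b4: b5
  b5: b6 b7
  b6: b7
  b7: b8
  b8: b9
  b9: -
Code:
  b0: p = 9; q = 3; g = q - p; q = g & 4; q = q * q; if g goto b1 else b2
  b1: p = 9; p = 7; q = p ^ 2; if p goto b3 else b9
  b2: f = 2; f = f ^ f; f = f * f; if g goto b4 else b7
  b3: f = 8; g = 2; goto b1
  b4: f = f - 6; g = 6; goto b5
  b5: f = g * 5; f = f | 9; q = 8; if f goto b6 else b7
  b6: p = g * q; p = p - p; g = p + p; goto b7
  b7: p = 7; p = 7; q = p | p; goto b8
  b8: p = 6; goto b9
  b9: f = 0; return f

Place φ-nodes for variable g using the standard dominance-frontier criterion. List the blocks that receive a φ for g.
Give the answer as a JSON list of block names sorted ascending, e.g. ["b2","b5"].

Answer: ["b1", "b7", "b9"]

Working:
idom tree: b1←b0 b2←b0 b3←b1 b4←b2 b5←b4 b6←b5 b7←b2 b8←b7 b9←b0
Join-block Dom:
  b1: preds {b0,b3}: {b0} ∩ {b0,b1,b3} = {b0}; idom=b0
  b7: preds {b2,b5,b6}: {b0,b2} ∩ {b0,b2,b4,b5} ∩ {b0,b2,b4,b5,b6} = {b0,b2}; idom=b2
  b9: preds {b1,b8}: {b0,b1} ∩ {b0,b2,b7,b8} = {b0}; idom=b0

DF derivation:
  join b1 pred b0: · stop@b0
  join b1 pred b3: b3→b1 stop@b0
  join b7 pred b2: · stop@b2
  join b7 pred b5: b5→b4 stop@b2
  join b7 pred b6: b6→b5→b4 stop@b2
  join b9 pred b1: b1 stop@b0
  join b9 pred b8: b8→b7→b2 stop@b0
  b0: DF=∅
  b1: DF={b1,b9}
  b2: DF={b9}
  b3: DF={b1}
  b4: DF={b7}
  b5: DF={b7}
  b6: DF={b7}
  b7: DF={b9}
  b8: DF={b9}
  b9: DF=∅

φ for g: defs {b0,b3,b4,b6}
  DF⁺ = {b1,b7,b9}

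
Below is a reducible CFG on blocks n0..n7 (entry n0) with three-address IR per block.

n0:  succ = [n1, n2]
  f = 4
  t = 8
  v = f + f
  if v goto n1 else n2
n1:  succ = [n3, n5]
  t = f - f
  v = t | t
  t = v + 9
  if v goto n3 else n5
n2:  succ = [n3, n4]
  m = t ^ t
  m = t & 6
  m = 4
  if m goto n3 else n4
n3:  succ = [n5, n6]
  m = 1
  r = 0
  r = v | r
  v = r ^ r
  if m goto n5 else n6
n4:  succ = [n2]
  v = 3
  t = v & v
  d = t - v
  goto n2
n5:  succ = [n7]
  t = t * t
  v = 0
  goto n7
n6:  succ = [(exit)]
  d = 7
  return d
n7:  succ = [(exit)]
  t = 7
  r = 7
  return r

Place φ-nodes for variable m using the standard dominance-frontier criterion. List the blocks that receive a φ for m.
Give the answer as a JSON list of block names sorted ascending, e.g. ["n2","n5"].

Answer: ["n2", "n3", "n5"]

Derivation:
idom tree: n1←n0 n2←n0 n3←n0 n4←n2 n5←n0 n6←n3 n7←n5
Join-block Dom:
  n2: preds {n0,n4}: {n0} ∩ {n0,n2,n4} = {n0}; idom=n0
  n3: preds {n1,n2}: {n0,n1} ∩ {n0,n2} = {n0}; idom=n0
  n5: preds {n1,n3}: {n0,n1} ∩ {n0,n3} = {n0}; idom=n0

DF derivation:
  join n2 pred n0: · stop@n0
  join n2 pred n4: n4→n2 stop@n0
  join n3 pred n1: n1 stop@n0
  join n3 pred n2: n2 stop@n0
  join n5 pred n1: n1 stop@n0
  join n5 pred n3: n3 stop@n0
  DF(n0)=∅
  DF(n1)={n3,n5}
  DF(n2)={n2,n3}
  DF(n3)={n5}
  DF(n4)={n2}
  DF(n5)=∅
  DF(n6)=∅
  DF(n7)=∅

φ for m: defs {n2,n3}
  DF⁺ = {n2,n3,n5}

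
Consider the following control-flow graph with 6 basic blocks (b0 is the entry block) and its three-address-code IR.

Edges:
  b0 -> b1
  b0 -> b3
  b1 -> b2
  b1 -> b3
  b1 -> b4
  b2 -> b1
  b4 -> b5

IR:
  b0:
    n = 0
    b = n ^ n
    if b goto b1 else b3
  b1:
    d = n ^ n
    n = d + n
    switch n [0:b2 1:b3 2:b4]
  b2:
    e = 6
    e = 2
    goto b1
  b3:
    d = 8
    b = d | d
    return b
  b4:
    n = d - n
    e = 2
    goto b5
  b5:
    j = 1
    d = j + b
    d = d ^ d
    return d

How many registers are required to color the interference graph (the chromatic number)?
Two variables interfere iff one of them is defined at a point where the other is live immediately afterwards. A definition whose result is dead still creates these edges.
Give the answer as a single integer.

Answer: 3

Working:
def/use:
  b0: {b,n} / ∅
  b1: {d,n} / {n}
  b2: {e} / ∅
  b3: {b,d} / ∅
  b4: {e,n} / {d,n}
  b5: {d,j} / {b}

Liveness:
  b0: in=∅ out={b,n}
  b1: in={b,n} out={b,d,n}
  b2: in={b,n} out={b,n}
  b3: in=∅ out=∅
  b4: in={b,d,n} out={b}
  b5: in={b} out=∅

Interfere edges:
  b: {d,e,j,n}
  d: {b,n}
  e: {b,n}
  j: {b}
  n: {b,d,e}

Registers:
  {b,d,n} pairwise interfere (3-clique) ⇒ χ ≥ 3
  3-colouring: R0={b}  R1={j,n}  R2={d,e}
  χ = 3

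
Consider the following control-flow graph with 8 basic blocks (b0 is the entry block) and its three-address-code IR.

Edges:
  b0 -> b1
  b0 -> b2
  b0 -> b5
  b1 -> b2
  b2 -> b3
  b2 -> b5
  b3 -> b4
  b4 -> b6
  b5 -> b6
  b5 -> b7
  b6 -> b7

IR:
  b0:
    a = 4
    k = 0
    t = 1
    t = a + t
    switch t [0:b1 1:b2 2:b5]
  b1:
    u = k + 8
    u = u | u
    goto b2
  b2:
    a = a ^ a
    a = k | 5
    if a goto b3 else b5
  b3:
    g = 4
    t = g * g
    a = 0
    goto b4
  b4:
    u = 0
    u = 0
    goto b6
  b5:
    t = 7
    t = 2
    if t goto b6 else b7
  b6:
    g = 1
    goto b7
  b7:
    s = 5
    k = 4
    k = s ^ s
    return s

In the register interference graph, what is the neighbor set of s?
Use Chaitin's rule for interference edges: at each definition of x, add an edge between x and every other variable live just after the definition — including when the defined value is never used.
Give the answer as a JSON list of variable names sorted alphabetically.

Block summaries:
  b0 def {a,k,t} use ∅
  b1 def {u} use {k}
  b2 def {a} use {a,k}
  b3 def {a,g,t} use ∅
  b4 def {u} use ∅
  b5 def {t} use ∅
  b6 def {g} use ∅
  b7 def {k,s} use ∅

Backward fixpoint:
  b0 li=∅ lo={a,k}
  b1 li={a,k} lo={a,k}
  b2 li={a,k} lo=∅
  b3 li=∅ lo=∅
  b4 li=∅ lo=∅
  b5 li=∅ lo=∅
  b6 li=∅ lo=∅
  b7 li=∅ lo=∅

Conflict graph:
  a: {k,t,u}
  g: ∅
  k: {a,s,t,u}
  s: {k}
  t: {a,k}
  u: {a,k}

N(s) = ["k"]

Answer: ["k"]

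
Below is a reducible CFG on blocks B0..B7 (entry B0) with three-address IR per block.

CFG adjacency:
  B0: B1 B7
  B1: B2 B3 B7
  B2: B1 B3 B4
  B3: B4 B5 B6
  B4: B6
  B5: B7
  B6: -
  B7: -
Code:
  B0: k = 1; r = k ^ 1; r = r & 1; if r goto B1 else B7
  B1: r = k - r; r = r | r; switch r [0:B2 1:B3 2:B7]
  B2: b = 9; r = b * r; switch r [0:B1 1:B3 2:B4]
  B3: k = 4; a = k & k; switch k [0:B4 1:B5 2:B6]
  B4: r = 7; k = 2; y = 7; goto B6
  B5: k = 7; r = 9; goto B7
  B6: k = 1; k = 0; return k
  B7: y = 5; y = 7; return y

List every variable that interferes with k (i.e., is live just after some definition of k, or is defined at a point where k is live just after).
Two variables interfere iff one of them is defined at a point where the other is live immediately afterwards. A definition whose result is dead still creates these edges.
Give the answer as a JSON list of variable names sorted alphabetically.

Per-block:
  B0: {k,r} / ∅
  B1: {r} / {k,r}
  B2: {b,r} / {r}
  B3: {a,k} / ∅
  B4: {k,r,y} / ∅
  B5: {k,r} / ∅
  B6: {k} / ∅
  B7: {y} / ∅

Live sets:
  B0: in=∅ out={k,r}
  B1: in={k,r} out={k,r}
  B2: in={k,r} out={k,r}
  B3: in=∅ out=∅
  B4: in=∅ out=∅
  B5: in=∅ out=∅
  B6: in=∅ out=∅
  B7: in=∅ out=∅

Interference:
  a — {k}
  b — {k,r}
  k — {a,b,r}
  r — {b,k}
  y — ∅

N(k) = ["a", "b", "r"]

Answer: ["a", "b", "r"]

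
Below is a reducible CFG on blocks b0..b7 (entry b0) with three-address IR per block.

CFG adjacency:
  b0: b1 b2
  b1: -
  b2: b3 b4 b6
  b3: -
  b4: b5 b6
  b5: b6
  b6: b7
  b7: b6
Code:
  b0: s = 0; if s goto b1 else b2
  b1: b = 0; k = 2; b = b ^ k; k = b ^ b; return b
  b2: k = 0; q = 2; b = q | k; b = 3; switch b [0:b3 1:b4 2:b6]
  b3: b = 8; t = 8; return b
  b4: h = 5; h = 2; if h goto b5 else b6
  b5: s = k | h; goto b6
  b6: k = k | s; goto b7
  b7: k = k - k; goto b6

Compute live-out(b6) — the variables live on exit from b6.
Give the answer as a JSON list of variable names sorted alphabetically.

Answer: ["k", "s"]

Derivation:
def/use:
  b0: {s} / ∅
  b1: {b,k} / ∅
  b2: {b,k,q} / ∅
  b3: {b,t} / ∅
  b4: {h} / ∅
  b5: {s} / {h,k}
  b6: {k} / {k,s}
  b7: {k} / {k}

Live sets:
  b0: in=∅ out={s}
  b1: in=∅ out=∅
  b2: in={s} out={k,s}
  b3: in=∅ out=∅
  b4: in={k,s} out={h,k,s}
  b5: in={h,k} out={k,s}
  b6: in={k,s} out={k,s}
  b7: in={k,s} out={k,s}

live-out(b6) = ["k", "s"]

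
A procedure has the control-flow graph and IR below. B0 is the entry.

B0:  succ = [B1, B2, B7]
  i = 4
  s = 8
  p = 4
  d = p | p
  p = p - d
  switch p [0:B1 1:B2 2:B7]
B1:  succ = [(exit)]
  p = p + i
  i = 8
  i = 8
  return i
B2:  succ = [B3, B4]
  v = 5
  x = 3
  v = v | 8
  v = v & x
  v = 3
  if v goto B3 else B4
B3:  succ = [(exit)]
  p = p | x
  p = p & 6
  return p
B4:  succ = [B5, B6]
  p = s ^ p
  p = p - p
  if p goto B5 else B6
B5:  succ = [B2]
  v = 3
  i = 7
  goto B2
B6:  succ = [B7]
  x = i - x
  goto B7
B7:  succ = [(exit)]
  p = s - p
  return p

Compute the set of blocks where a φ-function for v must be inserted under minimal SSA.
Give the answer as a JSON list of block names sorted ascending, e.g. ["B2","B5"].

idom tree: B1←B0 B2←B0 B3←B2 B4←B2 B5←B4 B6←B4 B7←B0
Dom∩ at merges:
  B2: preds {B0,B5}: {B0} ∩ {B0,B2,B4,B5} = {B0}; idom=B0
  B7: preds {B0,B6}: {B0} ∩ {B0,B2,B4,B6} = {B0}; idom=B0

Frontier:
  B2←B0: walk · to B0
  B2←B5: walk B5→B4→B2 to B0
  B7←B0: walk · to B0
  B7←B6: walk B6→B4→B2 to B0
  B0 → ∅
  B1 → ∅
  B2 → {B2,B7}
  B3 → ∅
  B4 → {B2,B7}
  B5 → {B2}
  B6 → {B7}
  B7 → ∅

φ for v: defs {B2,B5}
  DF⁺ = {B2,B7}

Answer: ["B2", "B7"]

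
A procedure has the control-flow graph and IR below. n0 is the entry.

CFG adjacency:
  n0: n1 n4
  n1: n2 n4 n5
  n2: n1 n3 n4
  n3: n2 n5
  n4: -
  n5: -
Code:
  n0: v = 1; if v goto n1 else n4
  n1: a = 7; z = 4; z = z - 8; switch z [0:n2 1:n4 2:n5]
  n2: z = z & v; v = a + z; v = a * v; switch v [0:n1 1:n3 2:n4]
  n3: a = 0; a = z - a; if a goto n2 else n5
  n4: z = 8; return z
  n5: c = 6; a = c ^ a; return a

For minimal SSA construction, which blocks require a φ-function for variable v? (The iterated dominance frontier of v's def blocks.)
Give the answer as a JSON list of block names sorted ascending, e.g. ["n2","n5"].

idom tree: n1←n0 n2←n1 n3←n2 n4←n0 n5←n1
Join-block Dom:
  n1: preds {n0,n2}: {n0} ∩ {n0,n1,n2} = {n0}; idom=n0
  n2: preds {n1,n3}: {n0,n1} ∩ {n0,n1,n2,n3} = {n0,n1}; idom=n1
  n4: preds {n0,n1,n2}: {n0} ∩ {n0,n1} ∩ {n0,n1,n2} = {n0}; idom=n0
  n5: preds {n1,n3}: {n0,n1} ∩ {n0,n1,n2,n3} = {n0,n1}; idom=n1

DF derivation:
  n1←n0: walk · to n0
  n1←n2: walk n2→n1 to n0
  n2←n1: walk · to n1
  n2←n3: walk n3→n2 to n1
  n4←n0: walk · to n0
  n4←n1: walk n1 to n0
  n4←n2: walk n2→n1 to n0
  n5←n1: walk · to n1
  n5←n3: walk n3→n2 to n1
  DF(n0)=∅
  DF(n1)={n1,n4}
  DF(n2)={n1,n2,n4,n5}
  DF(n3)={n2,n5}
  DF(n4)=∅
  DF(n5)=∅

φ for v: defs {n0,n2}
  DF⁺ = {n1,n2,n4,n5}

Answer: ["n1", "n2", "n4", "n5"]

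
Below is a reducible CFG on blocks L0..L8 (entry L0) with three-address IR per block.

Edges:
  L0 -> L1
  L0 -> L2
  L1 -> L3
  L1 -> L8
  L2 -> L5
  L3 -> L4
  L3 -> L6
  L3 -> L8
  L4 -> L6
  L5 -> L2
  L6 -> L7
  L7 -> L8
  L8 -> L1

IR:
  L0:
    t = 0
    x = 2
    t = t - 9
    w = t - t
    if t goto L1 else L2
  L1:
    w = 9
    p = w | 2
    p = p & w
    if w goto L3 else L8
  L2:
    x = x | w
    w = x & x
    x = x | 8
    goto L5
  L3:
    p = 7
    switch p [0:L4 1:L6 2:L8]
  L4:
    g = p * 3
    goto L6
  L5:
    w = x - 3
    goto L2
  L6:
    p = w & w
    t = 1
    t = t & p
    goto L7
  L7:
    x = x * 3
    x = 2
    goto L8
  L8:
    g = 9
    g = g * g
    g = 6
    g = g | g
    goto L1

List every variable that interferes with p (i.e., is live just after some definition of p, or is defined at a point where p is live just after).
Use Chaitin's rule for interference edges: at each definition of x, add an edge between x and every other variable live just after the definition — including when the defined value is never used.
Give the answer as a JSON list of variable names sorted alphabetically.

Answer: ["t", "w", "x"]

Working:
Per-block:
  L0: def={t,w,x} ue=∅
  L1: def={p,w} ue=∅
  L2: def={w,x} ue={w,x}
  L3: def={p} ue=∅
  L4: def={g} ue={p}
  L5: def={w} ue={x}
  L6: def={p,t} ue={w}
  L7: def={x} ue={x}
  L8: def={g} ue=∅

Live sets:
  L0 li=∅ lo={w,x}
  L1 li={x} lo={w,x}
  L2 li={w,x} lo={x}
  L3 li={w,x} lo={p,w,x}
  L4 li={p,w,x} lo={w,x}
  L5 li={x} lo={w,x}
  L6 li={w,x} lo={x}
  L7 li={x} lo={x}
  L8 li={x} lo={x}

Interfere edges:
  g: {w,x}
  p: {t,w,x}
  t: {p,w,x}
  w: {g,p,t,x}
  x: {g,p,t,w}

N(p) = ["t", "w", "x"]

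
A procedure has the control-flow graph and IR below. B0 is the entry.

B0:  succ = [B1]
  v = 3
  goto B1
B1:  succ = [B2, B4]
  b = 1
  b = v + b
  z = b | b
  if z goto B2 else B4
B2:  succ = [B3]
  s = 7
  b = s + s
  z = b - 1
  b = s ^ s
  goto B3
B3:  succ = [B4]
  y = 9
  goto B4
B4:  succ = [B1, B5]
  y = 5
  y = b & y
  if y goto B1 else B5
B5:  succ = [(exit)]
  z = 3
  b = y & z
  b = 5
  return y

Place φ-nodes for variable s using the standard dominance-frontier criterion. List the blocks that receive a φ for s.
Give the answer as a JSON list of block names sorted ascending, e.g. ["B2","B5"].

Answer: ["B1", "B4"]

Derivation:
idom tree: B1←B0 B2←B1 B3←B2 B4←B1 B5←B4
Dom∩ at merges:
  B1: preds {B0,B4}: {B0} ∩ {B0,B1,B4} = {B0}; idom=B0
  B4: preds {B1,B3}: {B0,B1} ∩ {B0,B1,B2,B3} = {B0,B1}; idom=B1

DF derivation:
  join B1 pred B0: · stop@B0
  join B1 pred B4: B4→B1 stop@B0
  join B4 pred B1: · stop@B1
  join B4 pred B3: B3→B2 stop@B1
  B0: DF=∅
  B1: DF={B1}
  B2: DF={B4}
  B3: DF={B4}
  B4: DF={B1}
  B5: DF=∅

φ for s: defs {B2}
  DF⁺ = {B1,B4}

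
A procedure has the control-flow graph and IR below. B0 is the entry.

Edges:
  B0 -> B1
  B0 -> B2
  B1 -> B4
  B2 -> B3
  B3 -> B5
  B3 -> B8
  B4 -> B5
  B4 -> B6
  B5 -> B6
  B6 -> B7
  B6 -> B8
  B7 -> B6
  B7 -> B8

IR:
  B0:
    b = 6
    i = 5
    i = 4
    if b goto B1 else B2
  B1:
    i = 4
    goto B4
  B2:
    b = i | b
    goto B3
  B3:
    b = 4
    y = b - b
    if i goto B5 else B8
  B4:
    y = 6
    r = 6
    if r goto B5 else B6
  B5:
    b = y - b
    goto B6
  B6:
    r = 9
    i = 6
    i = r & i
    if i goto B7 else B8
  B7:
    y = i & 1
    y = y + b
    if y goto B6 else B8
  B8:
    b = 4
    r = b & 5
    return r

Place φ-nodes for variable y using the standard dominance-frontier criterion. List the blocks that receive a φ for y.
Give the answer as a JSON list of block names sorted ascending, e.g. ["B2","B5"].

idom tree: B1←B0 B2←B0 B3←B2 B4←B1 B5←B0 B6←B0 B7←B6 B8←B0
Dom∩ at merges:
  B5: preds {B3,B4}: {B0,B2,B3} ∩ {B0,B1,B4} = {B0}; idom=B0
  B6: preds {B4,B5,B7}: {B0,B1,B4} ∩ {B0,B5} ∩ {B0,B6,B7} = {B0}; idom=B0
  B8: preds {B3,B6,B7}: {B0,B2,B3} ∩ {B0,B6} ∩ {B0,B6,B7} = {B0}; idom=B0

Frontier:
  B5←B3: walk B3→B2 to B0
  B5←B4: walk B4→B1 to B0
  B6←B4: walk B4→B1 to B0
  B6←B5: walk B5 to B0
  B6←B7: walk B7→B6 to B0
  B8←B3: walk B3→B2 to B0
  B8←B6: walk B6 to B0
  B8←B7: walk B7→B6 to B0
  B0 → ∅
  B1 → {B5,B6}
  B2 → {B5,B8}
  B3 → {B5,B8}
  B4 → {B5,B6}
  B5 → {B6}
  B6 → {B6,B8}
  B7 → {B6,B8}
  B8 → ∅

φ for y: defs {B3,B4,B7}
  DF⁺ = {B5,B6,B8}

Answer: ["B5", "B6", "B8"]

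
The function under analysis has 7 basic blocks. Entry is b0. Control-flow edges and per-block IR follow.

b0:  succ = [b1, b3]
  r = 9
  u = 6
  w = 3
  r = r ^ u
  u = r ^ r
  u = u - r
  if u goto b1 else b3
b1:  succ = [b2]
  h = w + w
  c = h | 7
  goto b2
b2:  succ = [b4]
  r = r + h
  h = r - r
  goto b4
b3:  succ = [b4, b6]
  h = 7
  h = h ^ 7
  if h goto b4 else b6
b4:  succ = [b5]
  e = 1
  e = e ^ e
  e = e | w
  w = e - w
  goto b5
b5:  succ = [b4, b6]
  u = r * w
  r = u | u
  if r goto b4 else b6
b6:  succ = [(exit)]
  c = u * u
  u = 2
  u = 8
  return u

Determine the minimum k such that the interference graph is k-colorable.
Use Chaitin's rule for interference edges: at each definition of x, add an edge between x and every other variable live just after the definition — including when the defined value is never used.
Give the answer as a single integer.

Answer: 4

Working:
Block summaries:
  b0: def={r,u,w} ue=∅
  b1: def={c,h} ue={w}
  b2: def={h,r} ue={h,r}
  b3: def={h} ue=∅
  b4: def={e,w} ue={w}
  b5: def={r,u} ue={r,w}
  b6: def={c,u} ue={u}

Liveness:
  live b0: ∅→{r,u,w}
  live b1: {r,w}→{h,r,w}
  live b2: {h,r,w}→{r,w}
  live b3: {r,u,w}→{r,u,w}
  live b4: {r,w}→{r,w}
  live b5: {r,w}→{r,u,w}
  live b6: {u}→∅

Interference:
  c: {h,r,w}
  e: {r,w}
  h: {c,r,u,w}
  r: {c,e,h,u,w}
  u: {h,r,w}
  w: {c,e,h,r,u}

Registers:
  {c,h,r,w} pairwise interfere (4-clique) ⇒ χ ≥ 4
  assign c→R3 e→R2 h→R2 r→R0 u→R3 w→R1 — no edge inside a register ⇒ χ ≤ 4
  χ = 4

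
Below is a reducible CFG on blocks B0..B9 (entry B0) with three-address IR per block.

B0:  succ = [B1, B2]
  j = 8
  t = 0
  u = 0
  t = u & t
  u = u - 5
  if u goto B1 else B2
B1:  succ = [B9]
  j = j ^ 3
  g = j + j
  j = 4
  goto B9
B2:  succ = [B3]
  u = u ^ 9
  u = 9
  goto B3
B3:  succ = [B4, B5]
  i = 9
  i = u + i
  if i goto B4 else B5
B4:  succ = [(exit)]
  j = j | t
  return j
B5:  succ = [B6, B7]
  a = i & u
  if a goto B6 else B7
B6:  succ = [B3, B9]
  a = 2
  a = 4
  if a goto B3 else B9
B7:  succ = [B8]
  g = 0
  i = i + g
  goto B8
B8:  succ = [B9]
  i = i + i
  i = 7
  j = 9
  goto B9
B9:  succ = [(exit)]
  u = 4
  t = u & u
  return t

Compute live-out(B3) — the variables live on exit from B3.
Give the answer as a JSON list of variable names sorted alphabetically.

Block summaries:
  B0: {j,t,u} / ∅
  B1: {g,j} / {j}
  B2: {u} / {u}
  B3: {i} / {u}
  B4: {j} / {j,t}
  B5: {a} / {i,u}
  B6: {a} / ∅
  B7: {g,i} / {i}
  B8: {i,j} / {i}
  B9: {t,u} / ∅

Live sets:
  B0 li=∅ lo={j,t,u}
  B1 li={j} lo=∅
  B2 li={j,t,u} lo={j,t,u}
  B3 li={j,t,u} lo={i,j,t,u}
  B4 li={j,t} lo=∅
  B5 li={i,j,t,u} lo={i,j,t,u}
  B6 li={j,t,u} lo={j,t,u}
  B7 li={i} lo={i}
  B8 li={i} lo=∅
  B9 li=∅ lo=∅

live-out(B3) = ["i", "j", "t", "u"]

Answer: ["i", "j", "t", "u"]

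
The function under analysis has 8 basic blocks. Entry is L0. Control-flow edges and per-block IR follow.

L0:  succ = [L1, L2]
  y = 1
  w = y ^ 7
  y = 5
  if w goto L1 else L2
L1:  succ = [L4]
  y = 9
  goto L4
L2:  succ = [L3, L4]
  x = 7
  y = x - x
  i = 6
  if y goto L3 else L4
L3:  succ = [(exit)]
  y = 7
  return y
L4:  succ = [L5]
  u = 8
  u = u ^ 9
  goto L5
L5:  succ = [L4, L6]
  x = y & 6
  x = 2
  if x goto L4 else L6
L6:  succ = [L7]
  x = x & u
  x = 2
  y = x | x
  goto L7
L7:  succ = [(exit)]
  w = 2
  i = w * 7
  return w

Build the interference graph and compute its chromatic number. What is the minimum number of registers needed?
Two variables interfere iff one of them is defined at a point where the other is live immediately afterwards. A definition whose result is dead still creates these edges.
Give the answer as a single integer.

Answer: 3

Derivation:
def/use:
  L0: {w,y} / ∅
  L1: {y} / ∅
  L2: {i,x,y} / ∅
  L3: {y} / ∅
  L4: {u} / ∅
  L5: {x} / {y}
  L6: {x,y} / {u,x}
  L7: {i,w} / ∅

Backward fixpoint:
  L0 li=∅ lo=∅
  L1 li=∅ lo={y}
  L2 li=∅ lo={y}
  L3 li=∅ lo=∅
  L4 li={y} lo={u,y}
  L5 li={u,y} lo={u,x,y}
  L6 li={u,x} lo=∅
  L7 li=∅ lo=∅

Interfere edges:
  i↔{w,y}
  u↔{x,y}
  w↔{i,y}
  x↔{u,y}
  y↔{i,u,w,x}

Chromatic number:
  {i,w,y} pairwise interfere (3-clique) ⇒ χ ≥ 3
  3-colouring: r0={y}  r1={i,u}  r2={w,x}
  χ = 3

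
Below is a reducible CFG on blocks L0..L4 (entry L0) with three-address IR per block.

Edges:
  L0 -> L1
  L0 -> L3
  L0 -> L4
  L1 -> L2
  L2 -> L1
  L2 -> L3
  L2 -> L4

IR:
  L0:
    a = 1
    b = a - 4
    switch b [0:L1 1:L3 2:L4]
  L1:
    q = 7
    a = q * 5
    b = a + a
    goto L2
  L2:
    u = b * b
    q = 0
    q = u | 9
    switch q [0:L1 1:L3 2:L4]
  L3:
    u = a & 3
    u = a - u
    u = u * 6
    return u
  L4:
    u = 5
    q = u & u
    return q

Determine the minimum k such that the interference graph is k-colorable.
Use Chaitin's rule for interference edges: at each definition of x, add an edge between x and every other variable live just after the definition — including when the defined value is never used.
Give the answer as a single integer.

Block summaries:
  L0: {a,b} / ∅
  L1: {a,b,q} / ∅
  L2: {q,u} / {b}
  L3: {u} / {a}
  L4: {q,u} / ∅

Backward fixpoint:
  L0: in=∅ out={a}
  L1: in=∅ out={a,b}
  L2: in={a,b} out={a}
  L3: in={a} out=∅
  L4: in=∅ out=∅

Interfere edges:
  a: {b,q,u}
  b: {a}
  q: {a,u}
  u: {a,q}

Registers:
  lower bound: {a,q,u} mutually conflict ⇒ χ ≥ 3
  3-colouring: c0={a}  c1={b,q}  c2={u}
  χ = 3

Answer: 3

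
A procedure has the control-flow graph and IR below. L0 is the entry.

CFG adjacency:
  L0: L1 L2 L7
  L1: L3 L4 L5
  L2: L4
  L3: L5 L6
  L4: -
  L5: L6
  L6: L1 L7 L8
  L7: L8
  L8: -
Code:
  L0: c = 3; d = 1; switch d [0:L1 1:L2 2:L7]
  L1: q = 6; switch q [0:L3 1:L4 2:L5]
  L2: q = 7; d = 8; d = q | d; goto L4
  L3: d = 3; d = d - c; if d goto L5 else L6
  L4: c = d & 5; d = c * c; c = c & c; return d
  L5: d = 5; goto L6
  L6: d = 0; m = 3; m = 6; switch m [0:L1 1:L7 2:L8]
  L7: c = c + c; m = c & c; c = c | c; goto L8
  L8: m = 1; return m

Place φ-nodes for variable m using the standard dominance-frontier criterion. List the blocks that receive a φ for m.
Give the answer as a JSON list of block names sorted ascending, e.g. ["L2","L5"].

Answer: ["L1", "L4", "L7", "L8"]

Working:
idom tree: L1←L0 L2←L0 L3←L1 L4←L0 L5←L1 L6←L1 L7←L0 L8←L0
Join-block Dom:
  L1: preds {L0,L6}: {L0} ∩ {L0,L1,L6} = {L0}; idom=L0
  L4: preds {L1,L2}: {L0,L1} ∩ {L0,L2} = {L0}; idom=L0
  L5: preds {L1,L3}: {L0,L1} ∩ {L0,L1,L3} = {L0,L1}; idom=L1
  L6: preds {L3,L5}: {L0,L1,L3} ∩ {L0,L1,L5} = {L0,L1}; idom=L1
  L7: preds {L0,L6}: {L0} ∩ {L0,L1,L6} = {L0}; idom=L0
  L8: preds {L6,L7}: {L0,L1,L6} ∩ {L0,L7} = {L0}; idom=L0

DF derivation:
  join L1 pred L0: · stop@L0
  join L1 pred L6: L6→L1 stop@L0
  join L4 pred L1: L1 stop@L0
  join L4 pred L2: L2 stop@L0
  join L5 pred L1: · stop@L1
  join L5 pred L3: L3 stop@L1
  join L6 pred L3: L3 stop@L1
  join L6 pred L5: L5 stop@L1
  join L7 pred L0: · stop@L0
  join L7 pred L6: L6→L1 stop@L0
  join L8 pred L6: L6→L1 stop@L0
  join L8 pred L7: L7 stop@L0
  L0: DF=∅
  L1: DF={L1,L4,L7,L8}
  L2: DF={L4}
  L3: DF={L5,L6}
  L4: DF=∅
  L5: DF={L6}
  L6: DF={L1,L7,L8}
  L7: DF={L8}
  L8: DF=∅

φ for m: defs {L6,L7,L8}
  DF⁺ = {L1,L4,L7,L8}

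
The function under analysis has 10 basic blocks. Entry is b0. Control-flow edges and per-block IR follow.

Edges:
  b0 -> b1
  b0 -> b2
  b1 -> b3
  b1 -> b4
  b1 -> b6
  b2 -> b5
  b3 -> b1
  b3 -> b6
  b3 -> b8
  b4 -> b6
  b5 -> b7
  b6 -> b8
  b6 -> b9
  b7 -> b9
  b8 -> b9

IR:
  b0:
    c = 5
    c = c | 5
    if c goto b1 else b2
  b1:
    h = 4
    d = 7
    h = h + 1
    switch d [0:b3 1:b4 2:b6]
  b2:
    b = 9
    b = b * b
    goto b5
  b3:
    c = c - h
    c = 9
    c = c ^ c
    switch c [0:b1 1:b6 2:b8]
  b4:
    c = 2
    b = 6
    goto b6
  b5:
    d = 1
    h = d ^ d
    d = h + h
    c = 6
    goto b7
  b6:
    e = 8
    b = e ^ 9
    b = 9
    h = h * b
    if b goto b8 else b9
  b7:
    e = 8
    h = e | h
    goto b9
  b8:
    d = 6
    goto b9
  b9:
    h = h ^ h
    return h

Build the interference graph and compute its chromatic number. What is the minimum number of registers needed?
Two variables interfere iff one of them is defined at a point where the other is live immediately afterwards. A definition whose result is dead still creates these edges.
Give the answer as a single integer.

Answer: 3

Analysis:
def/use:
  b0: def={c} ue=∅
  b1: def={d,h} ue=∅
  b2: def={b} ue=∅
  b3: def={c} ue={c,h}
  b4: def={b,c} ue=∅
  b5: def={c,d,h} ue=∅
  b6: def={b,e,h} ue={h}
  b7: def={e,h} ue={h}
  b8: def={d} ue=∅
  b9: def={h} ue={h}

Liveness:
  b0: in=∅ out={c}
  b1: in={c} out={c,h}
  b2: in=∅ out=∅
  b3: in={c,h} out={c,h}
  b4: in={h} out={h}
  b5: in=∅ out={h}
  b6: in={h} out={h}
  b7: in={h} out={h}
  b8: in={h} out={h}
  b9: in={h} out=∅

Interfere edges:
  b — {h}
  c — {d,h}
  d — {c,h}
  e — {h}
  h — {b,c,d,e}

Registers:
  clique {c,d,h} ⇒ need ≥ 3
  assign b→R1 c→R1 d→R2 e→R1 h→R0 — no edge inside a register ⇒ χ ≤ 3
  χ = 3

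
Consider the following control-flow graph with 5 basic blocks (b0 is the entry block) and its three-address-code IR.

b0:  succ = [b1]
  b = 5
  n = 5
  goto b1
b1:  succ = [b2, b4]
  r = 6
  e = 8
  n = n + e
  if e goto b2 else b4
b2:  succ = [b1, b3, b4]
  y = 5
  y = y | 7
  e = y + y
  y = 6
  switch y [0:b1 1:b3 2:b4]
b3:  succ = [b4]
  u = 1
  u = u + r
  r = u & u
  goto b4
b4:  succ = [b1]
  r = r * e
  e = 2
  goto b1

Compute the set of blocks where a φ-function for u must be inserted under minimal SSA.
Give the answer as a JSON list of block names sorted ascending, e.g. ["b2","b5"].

idom tree: b1←b0 b2←b1 b3←b2 b4←b1
Dom at joins:
  b1: preds {b0,b2,b4}: {b0} ∩ {b0,b1,b2} ∩ {b0,b1,b4} = {b0}; idom=b0
  b4: preds {b1,b2,b3}: {b0,b1} ∩ {b0,b1,b2} ∩ {b0,b1,b2,b3} = {b0,b1}; idom=b1

DF walk-up:
  b1←b0: walk · to b0
  b1←b2: walk b2→b1 to b0
  b1←b4: walk b4→b1 to b0
  b4←b1: walk · to b1
  b4←b2: walk b2 to b1
  b4←b3: walk b3→b2 to b1
  DF(b0)=∅
  DF(b1)={b1}
  DF(b2)={b1,b4}
  DF(b3)={b4}
  DF(b4)={b1}

φ for u: defs {b3}
  DF⁺ = {b1,b4}

Answer: ["b1", "b4"]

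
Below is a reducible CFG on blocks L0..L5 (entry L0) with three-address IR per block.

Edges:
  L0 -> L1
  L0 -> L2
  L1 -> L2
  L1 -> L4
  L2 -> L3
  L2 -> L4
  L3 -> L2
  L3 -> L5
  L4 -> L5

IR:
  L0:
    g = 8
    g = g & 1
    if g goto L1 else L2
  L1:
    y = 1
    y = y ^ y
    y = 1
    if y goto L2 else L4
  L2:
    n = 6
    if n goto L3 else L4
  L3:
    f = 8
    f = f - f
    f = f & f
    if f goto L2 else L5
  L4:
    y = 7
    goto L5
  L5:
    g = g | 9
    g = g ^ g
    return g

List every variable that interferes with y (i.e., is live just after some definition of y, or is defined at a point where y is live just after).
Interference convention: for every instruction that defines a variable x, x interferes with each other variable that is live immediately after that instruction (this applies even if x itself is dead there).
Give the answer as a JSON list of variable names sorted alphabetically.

Answer: ["g"]

Derivation:
def/use:
  L0 def {g} use ∅
  L1 def {y} use ∅
  L2 def {n} use ∅
  L3 def {f} use ∅
  L4 def {y} use ∅
  L5 def {g} use {g}

Backward fixpoint:
  L0: in=∅ out={g}
  L1: in={g} out={g}
  L2: in={g} out={g}
  L3: in={g} out={g}
  L4: in={g} out={g}
  L5: in={g} out=∅

Interference:
  f: {g}
  g: {f,n,y}
  n: {g}
  y: {g}

N(y) = ["g"]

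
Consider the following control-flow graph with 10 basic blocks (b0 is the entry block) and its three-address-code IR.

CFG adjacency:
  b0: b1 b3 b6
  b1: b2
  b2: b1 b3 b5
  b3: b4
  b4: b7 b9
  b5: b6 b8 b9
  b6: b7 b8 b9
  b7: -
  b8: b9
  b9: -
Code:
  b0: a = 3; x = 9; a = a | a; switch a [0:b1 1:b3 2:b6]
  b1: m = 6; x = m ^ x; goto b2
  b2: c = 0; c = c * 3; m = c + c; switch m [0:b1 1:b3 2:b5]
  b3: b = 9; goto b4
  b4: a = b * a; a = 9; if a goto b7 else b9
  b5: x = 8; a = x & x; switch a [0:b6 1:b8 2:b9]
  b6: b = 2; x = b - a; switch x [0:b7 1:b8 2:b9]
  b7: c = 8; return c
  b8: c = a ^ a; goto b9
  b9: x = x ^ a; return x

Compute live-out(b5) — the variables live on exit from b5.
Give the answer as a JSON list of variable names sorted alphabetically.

Answer: ["a", "x"]

Working:
def/use:
  b0: {a,x} / ∅
  b1: {m,x} / {x}
  b2: {c,m} / ∅
  b3: {b} / ∅
  b4: {a} / {a,b}
  b5: {a,x} / ∅
  b6: {b,x} / {a}
  b7: {c} / ∅
  b8: {c} / {a}
  b9: {x} / {a,x}

Liveness:
  b0: in=∅ out={a,x}
  b1: in={a,x} out={a,x}
  b2: in={a,x} out={a,x}
  b3: in={a,x} out={a,b,x}
  b4: in={a,b,x} out={a,x}
  b5: in=∅ out={a,x}
  b6: in={a} out={a,x}
  b7: in=∅ out=∅
  b8: in={a,x} out={a,x}
  b9: in={a,x} out=∅

live-out(b5) = ["a", "x"]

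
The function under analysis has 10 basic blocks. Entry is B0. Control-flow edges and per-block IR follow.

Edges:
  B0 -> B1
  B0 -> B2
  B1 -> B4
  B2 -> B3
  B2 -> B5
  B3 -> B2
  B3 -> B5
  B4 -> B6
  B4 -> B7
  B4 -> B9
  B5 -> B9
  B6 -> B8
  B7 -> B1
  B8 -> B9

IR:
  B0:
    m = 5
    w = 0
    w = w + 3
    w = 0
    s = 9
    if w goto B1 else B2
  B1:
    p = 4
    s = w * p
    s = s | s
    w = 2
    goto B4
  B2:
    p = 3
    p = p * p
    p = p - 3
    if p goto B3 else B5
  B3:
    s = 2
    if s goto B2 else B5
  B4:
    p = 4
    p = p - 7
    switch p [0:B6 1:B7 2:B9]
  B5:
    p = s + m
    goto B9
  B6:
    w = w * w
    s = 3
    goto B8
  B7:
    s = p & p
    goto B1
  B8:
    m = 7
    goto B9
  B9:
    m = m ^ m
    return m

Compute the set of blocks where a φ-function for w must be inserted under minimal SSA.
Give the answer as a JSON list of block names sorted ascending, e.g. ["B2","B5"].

idom tree: B1←B0 B2←B0 B3←B2 B4←B1 B5←B2 B6←B4 B7←B4 B8←B6 B9←B0
Dom at joins:
  B1: preds {B0,B7}: {B0} ∩ {B0,B1,B4,B7} = {B0}; idom=B0
  B2: preds {B0,B3}: {B0} ∩ {B0,B2,B3} = {B0}; idom=B0
  B5: preds {B2,B3}: {B0,B2} ∩ {B0,B2,B3} = {B0,B2}; idom=B2
  B9: preds {B4,B5,B8}: {B0,B1,B4} ∩ {B0,B2,B5} ∩ {B0,B1,B4,B6,B8} = {B0}; idom=B0

Frontier:
  join B1 pred B0: · stop@B0
  join B1 pred B7: B7→B4→B1 stop@B0
  join B2 pred B0: · stop@B0
  join B2 pred B3: B3→B2 stop@B0
  join B5 pred B2: · stop@B2
  join B5 pred B3: B3 stop@B2
  join B9 pred B4: B4→B1 stop@B0
  join B9 pred B5: B5→B2 stop@B0
  join B9 pred B8: B8→B6→B4→B1 stop@B0
  B0 → ∅
  B1 → {B1,B9}
  B2 → {B2,B9}
  B3 → {B2,B5}
  B4 → {B1,B9}
  B5 → {B9}
  B6 → {B9}
  B7 → {B1}
  B8 → {B9}
  B9 → ∅

φ for w: defs {B0,B1,B6}
  DF⁺ = {B1,B9}

Answer: ["B1", "B9"]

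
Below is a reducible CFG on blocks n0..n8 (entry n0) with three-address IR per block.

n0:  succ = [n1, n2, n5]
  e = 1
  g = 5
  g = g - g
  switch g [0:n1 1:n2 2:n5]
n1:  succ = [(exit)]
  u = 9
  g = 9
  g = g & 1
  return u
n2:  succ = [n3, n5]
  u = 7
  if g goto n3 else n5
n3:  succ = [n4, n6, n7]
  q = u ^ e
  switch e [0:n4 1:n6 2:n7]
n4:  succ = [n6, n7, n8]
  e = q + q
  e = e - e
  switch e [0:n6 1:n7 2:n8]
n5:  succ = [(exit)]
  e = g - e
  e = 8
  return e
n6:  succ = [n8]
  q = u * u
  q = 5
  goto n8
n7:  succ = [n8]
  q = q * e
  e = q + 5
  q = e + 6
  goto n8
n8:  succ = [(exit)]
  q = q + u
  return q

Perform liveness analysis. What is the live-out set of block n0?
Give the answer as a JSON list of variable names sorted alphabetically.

Answer: ["e", "g"]

Working:
Block summaries:
  n0 def {e,g} use ∅
  n1 def {g,u} use ∅
  n2 def {u} use {g}
  n3 def {q} use {e,u}
  n4 def {e} use {q}
  n5 def {e} use {e,g}
  n6 def {q} use {u}
  n7 def {e,q} use {e,q}
  n8 def {q} use {q,u}

Liveness:
  n0 li=∅ lo={e,g}
  n1 li=∅ lo=∅
  n2 li={e,g} lo={e,g,u}
  n3 li={e,u} lo={e,q,u}
  n4 li={q,u} lo={e,q,u}
  n5 li={e,g} lo=∅
  n6 li={u} lo={q,u}
  n7 li={e,q,u} lo={q,u}
  n8 li={q,u} lo=∅

live-out(n0) = ["e", "g"]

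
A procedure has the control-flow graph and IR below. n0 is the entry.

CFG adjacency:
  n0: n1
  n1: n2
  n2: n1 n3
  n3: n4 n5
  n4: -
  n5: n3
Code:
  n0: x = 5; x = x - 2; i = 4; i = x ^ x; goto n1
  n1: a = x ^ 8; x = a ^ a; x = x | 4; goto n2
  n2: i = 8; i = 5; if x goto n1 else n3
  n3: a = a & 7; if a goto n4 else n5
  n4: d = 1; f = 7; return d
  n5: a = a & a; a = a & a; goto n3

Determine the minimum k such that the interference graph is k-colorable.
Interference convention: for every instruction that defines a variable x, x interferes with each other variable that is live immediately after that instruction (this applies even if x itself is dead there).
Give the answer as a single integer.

Answer: 3

Derivation:
Block summaries:
  n0: def={i,x} ue=∅
  n1: def={a,x} ue={x}
  n2: def={i} ue={x}
  n3: def={a} ue={a}
  n4: def={d,f} ue=∅
  n5: def={a} ue={a}

Backward fixpoint:
  live n0: ∅→{x}
  live n1: {x}→{a,x}
  live n2: {a,x}→{a,x}
  live n3: {a}→{a}
  live n4: ∅→∅
  live n5: {a}→{a}

Interference:
  a↔{i,x}
  d↔{f}
  f↔{d}
  i↔{a,x}
  x↔{a,i}

Chromatic number:
  {a,i,x} pairwise interfere (3-clique) ⇒ χ ≥ 3
  3-colouring: r0={a,d}  r1={f,i}  r2={x}
  χ = 3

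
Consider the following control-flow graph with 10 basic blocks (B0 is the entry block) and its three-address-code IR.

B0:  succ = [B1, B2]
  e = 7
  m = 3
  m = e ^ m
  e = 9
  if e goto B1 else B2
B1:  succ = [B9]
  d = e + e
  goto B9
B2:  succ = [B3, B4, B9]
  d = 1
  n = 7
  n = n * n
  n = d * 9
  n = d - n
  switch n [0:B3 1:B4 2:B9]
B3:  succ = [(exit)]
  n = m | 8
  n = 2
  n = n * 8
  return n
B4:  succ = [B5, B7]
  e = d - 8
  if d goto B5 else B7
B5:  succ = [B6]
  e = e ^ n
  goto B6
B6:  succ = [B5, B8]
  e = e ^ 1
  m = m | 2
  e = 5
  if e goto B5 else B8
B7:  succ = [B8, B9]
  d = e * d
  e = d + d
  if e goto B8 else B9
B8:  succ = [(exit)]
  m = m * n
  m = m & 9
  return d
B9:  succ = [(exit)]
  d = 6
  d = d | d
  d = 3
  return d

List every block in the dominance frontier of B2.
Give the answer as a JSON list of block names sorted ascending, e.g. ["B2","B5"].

Answer: ["B9"]

Derivation:
idom tree: B1←B0 B2←B0 B3←B2 B4←B2 B5←B4 B6←B5 B7←B4 B8←B4 B9←B0
Dom at joins:
  B5: preds {B4,B6}: {B0,B2,B4} ∩ {B0,B2,B4,B5,B6} = {B0,B2,B4}; idom=B4
  B8: preds {B6,B7}: {B0,B2,B4,B5,B6} ∩ {B0,B2,B4,B7} = {B0,B2,B4}; idom=B4
  B9: preds {B1,B2,B7}: {B0,B1} ∩ {B0,B2} ∩ {B0,B2,B4,B7} = {B0}; idom=B0

DF derivation:
  join B5 pred B4: · stop@B4
  join B5 pred B6: B6→B5 stop@B4
  join B8 pred B6: B6→B5 stop@B4
  join B8 pred B7: B7 stop@B4
  join B9 pred B1: B1 stop@B0
  join B9 pred B2: B2 stop@B0
  join B9 pred B7: B7→B4→B2 stop@B0
  B0: DF=∅
  B1: DF={B9}
  B2: DF={B9}
  B3: DF=∅
  B4: DF={B9}
  B5: DF={B5,B8}
  B6: DF={B5,B8}
  B7: DF={B8,B9}
  B8: DF=∅
  B9: DF=∅

DF(B2) = ["B9"]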